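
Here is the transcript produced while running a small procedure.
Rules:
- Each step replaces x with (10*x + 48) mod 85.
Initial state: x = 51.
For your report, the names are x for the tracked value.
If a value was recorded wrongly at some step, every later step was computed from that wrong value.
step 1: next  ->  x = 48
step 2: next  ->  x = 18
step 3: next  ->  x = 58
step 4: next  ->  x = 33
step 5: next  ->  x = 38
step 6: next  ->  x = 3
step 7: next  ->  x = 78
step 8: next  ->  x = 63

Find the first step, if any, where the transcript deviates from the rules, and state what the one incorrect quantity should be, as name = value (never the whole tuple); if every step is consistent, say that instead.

no error

Recomputing the run from the initial state:
step 1: x = 48
step 2: x = 18
step 3: x = 58
step 4: x = 33
step 5: x = 38
step 6: x = 3
step 7: x = 78
step 8: x = 63
This matches the transcript at every step.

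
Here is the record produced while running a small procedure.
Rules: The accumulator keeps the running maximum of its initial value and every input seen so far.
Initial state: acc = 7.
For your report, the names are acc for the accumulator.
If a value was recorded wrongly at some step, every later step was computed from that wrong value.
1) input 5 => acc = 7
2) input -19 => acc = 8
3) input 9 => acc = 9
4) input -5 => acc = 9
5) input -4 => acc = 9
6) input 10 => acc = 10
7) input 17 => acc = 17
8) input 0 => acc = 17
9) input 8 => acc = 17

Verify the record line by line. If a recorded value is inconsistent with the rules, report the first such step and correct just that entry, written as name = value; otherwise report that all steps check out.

step 2, acc = 7

Step 1: acc = max(7, 5) = 7 — checks out.
Step 2: acc = max(7, -19) = 7 — the record disagrees here.
So the first discrepancy is step 2, where the right value is acc = 7.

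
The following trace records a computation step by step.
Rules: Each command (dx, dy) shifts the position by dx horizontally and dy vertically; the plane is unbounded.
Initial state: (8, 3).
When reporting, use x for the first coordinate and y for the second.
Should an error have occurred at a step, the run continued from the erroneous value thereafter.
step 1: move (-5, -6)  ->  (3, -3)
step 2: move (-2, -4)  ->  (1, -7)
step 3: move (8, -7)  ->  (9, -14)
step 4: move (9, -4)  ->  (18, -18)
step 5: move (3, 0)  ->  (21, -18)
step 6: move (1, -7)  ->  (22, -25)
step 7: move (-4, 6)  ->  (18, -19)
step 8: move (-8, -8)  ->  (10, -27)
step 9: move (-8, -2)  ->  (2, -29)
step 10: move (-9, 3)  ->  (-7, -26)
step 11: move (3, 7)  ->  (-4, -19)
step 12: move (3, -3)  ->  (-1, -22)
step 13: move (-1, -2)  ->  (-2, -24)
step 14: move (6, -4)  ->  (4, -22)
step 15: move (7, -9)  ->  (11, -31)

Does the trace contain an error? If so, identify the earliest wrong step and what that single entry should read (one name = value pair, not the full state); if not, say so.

step 14, y = -28

1. x = 8 + (-5) = 3, y = 3 + (-6) = -3 (checks out)
2. x = 3 + (-2) = 1, y = -3 + (-4) = -7 (same as recorded)
3. x = 1 + (8) = 9, y = -7 + (-7) = -14 (exactly as logged)
4. x = 9 + (9) = 18, y = -14 + (-4) = -18 (in agreement)
5. x = 18 + (3) = 21, y = -18 + (0) = -18 (checks out)
6. x = 21 + (1) = 22, y = -18 + (-7) = -25 (no discrepancy)
7. x = 22 + (-4) = 18, y = -25 + (6) = -19 (same as recorded)
8. x = 18 + (-8) = 10, y = -19 + (-8) = -27 (consistent with the trace)
9. x = 10 + (-8) = 2, y = -27 + (-2) = -29 (no discrepancy)
10. x = 2 + (-9) = -7, y = -29 + (3) = -26 (in agreement)
11. x = -7 + (3) = -4, y = -26 + (7) = -19 (exactly as logged)
12. x = -4 + (3) = -1, y = -19 + (-3) = -22 (checks out)
13. x = -1 + (-1) = -2, y = -22 + (-2) = -24 (matches)
14. x = -2 + (6) = 4, y = -24 + (-4) = -28 (first mismatch against the trace)
So the first discrepancy is step 14, where the right value is y = -28.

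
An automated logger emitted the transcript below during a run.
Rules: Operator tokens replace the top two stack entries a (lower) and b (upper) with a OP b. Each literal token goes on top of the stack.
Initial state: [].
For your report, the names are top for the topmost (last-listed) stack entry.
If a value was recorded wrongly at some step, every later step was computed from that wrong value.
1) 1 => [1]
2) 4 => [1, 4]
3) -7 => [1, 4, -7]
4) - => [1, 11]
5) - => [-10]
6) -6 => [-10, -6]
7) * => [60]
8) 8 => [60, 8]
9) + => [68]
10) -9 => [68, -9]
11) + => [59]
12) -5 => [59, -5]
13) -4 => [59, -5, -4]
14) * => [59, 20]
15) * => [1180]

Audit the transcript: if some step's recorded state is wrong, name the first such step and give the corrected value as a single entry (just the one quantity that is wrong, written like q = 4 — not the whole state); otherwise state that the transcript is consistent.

Recomputing the run from the initial state:
step 1: [1]
step 2: [1, 4]
step 3: [1, 4, -7]
step 4: [1, 11]
step 5: [-10]
step 6: [-10, -6]
step 7: [60]
step 8: [60, 8]
step 9: [68]
step 10: [68, -9]
step 11: [59]
step 12: [59, -5]
step 13: [59, -5, -4]
step 14: [59, 20]
step 15: [1180]
This matches the transcript at every step.

no error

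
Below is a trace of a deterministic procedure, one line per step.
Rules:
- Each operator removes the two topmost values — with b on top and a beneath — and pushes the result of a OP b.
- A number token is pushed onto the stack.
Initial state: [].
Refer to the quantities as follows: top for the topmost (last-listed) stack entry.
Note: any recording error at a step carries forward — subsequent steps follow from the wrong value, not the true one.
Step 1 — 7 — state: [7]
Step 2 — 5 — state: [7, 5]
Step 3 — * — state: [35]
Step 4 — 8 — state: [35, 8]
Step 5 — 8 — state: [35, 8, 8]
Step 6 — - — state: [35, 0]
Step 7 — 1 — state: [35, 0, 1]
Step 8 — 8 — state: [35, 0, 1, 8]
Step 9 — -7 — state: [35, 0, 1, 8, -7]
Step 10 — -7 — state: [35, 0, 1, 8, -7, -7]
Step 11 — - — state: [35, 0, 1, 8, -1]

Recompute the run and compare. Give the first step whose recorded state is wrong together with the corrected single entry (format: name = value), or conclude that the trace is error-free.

1. push 7: top = 7 (in agreement)
2. push 5: top = 5 (same as recorded)
3. 7 * 5 = 35 (agrees with the trace)
4. push 8: top = 8 (same as recorded)
5. push 8: top = 8 (same as recorded)
6. 8 - 8 = 0 (matches)
7. push 1: top = 1 (consistent with the trace)
8. push 8: top = 8 (agrees with the trace)
9. push -7: top = -7 (consistent with the trace)
10. push -7: top = -7 (in agreement)
11. -7 - -7 = 0 (the entry is off here)
The audit stops at step 11: the recorded entry is wrong and should be top = 0.

step 11, top = 0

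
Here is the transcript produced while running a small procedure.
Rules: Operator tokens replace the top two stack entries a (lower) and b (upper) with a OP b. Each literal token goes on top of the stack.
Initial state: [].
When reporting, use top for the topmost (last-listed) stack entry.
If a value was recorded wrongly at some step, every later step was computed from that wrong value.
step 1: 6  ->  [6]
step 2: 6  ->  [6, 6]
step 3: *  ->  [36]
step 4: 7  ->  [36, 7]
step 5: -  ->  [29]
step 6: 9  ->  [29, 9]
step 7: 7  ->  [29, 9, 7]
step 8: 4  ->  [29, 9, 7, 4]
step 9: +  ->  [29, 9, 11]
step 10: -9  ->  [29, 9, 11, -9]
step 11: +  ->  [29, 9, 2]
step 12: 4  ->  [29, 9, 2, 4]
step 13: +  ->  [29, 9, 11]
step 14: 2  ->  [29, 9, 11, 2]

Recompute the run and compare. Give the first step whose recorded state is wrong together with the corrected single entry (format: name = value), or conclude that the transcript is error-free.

Step 1: push 6: top = 6 — checks out.
Step 2: push 6: top = 6 — matches.
Step 3: 6 * 6 = 36 — exactly as logged.
Step 4: push 7: top = 7 — agrees with the transcript.
Step 5: 36 - 7 = 29 — in agreement.
Step 6: push 9: top = 9 — agrees with the transcript.
Step 7: push 7: top = 7 — verified.
Step 8: push 4: top = 4 — confirmed correct.
Step 9: 7 + 4 = 11 — exactly as logged.
Step 10: push -9: top = -9 — exactly as logged.
Step 11: 11 + -9 = 2 — in agreement.
Step 12: push 4: top = 4 — in agreement.
Step 13: 2 + 4 = 6 — the transcript has a different value.
So the first discrepancy is step 13, where the right value is top = 6.

step 13, top = 6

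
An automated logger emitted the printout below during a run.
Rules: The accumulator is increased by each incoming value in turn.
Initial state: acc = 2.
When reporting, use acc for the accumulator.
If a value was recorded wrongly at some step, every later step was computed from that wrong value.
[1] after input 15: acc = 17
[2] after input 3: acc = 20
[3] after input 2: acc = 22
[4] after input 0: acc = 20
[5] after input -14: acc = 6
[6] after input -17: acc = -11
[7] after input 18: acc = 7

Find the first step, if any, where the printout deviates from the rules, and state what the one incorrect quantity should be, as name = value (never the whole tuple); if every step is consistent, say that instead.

Step 1: acc = 2 + 15 = 17 — matches.
Step 2: acc = 17 + 3 = 20 — agrees with the printout.
Step 3: acc = 20 + 2 = 22 — checks out.
Step 4: acc = 22 + 0 = 22 — a discrepancy with the printout.
Conclusion: step 4 carries the first error; the entry should be acc = 22.

step 4, acc = 22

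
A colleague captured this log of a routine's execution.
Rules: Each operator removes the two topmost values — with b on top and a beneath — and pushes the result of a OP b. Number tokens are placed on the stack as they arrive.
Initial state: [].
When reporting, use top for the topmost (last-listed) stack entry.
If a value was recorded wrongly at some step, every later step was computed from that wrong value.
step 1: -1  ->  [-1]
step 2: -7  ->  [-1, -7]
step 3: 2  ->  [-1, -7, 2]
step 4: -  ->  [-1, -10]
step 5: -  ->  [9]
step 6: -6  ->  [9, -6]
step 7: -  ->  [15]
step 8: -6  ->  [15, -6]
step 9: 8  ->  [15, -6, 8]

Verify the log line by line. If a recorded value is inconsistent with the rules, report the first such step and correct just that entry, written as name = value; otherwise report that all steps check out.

step 4, top = -9

Recomputing the run from the initial state:
step 1: [-1]
step 2: [-1, -7]
step 3: [-1, -7, 2]
step 4: [-1, -9]
step 5: [8]
step 6: [8, -6]
step 7: [14]
step 8: [14, -6]
step 9: [14, -6, 8]
The first disagreement with the log is at step 4, where the value should be top = -9.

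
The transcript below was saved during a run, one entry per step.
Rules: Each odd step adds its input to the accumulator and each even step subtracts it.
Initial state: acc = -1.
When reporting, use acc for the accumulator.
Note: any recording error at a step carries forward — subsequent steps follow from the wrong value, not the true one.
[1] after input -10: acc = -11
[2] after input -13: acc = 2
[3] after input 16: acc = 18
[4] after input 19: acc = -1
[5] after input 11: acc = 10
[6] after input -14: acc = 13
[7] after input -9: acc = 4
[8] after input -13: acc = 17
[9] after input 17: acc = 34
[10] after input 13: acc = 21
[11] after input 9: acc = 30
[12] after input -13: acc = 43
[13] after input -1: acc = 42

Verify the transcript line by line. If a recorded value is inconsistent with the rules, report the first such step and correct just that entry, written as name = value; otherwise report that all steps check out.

step 1: acc = -1 + -10 = -11 -> checks out
step 2: acc = -11 - -13 = 2 -> same as recorded
step 3: acc = 2 + 16 = 18 -> matches
step 4: acc = 18 - 19 = -1 -> matches
step 5: acc = -1 + 11 = 10 -> matches
step 6: acc = 10 - -14 = 24 -> this is not what the transcript shows
The audit stops at step 6: the recorded entry is wrong and should be acc = 24.

step 6, acc = 24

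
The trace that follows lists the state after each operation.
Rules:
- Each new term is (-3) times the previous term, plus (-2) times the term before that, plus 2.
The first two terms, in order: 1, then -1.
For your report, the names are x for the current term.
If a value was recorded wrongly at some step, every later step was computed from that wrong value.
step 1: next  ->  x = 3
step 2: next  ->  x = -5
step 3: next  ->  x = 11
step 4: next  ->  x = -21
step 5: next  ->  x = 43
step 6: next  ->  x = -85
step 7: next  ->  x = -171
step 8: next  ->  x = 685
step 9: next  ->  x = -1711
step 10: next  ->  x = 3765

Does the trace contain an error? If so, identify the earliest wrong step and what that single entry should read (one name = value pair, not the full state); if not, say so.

step 7, x = 171

1. x = -3*(-1) + (-2)*(1) + (2) = 3 (verified)
2. x = -3*(3) + (-2)*(-1) + (2) = -5 (no discrepancy)
3. x = -3*(-5) + (-2)*(3) + (2) = 11 (matches)
4. x = -3*(11) + (-2)*(-5) + (2) = -21 (no discrepancy)
5. x = -3*(-21) + (-2)*(11) + (2) = 43 (consistent with the trace)
6. x = -3*(43) + (-2)*(-21) + (2) = -85 (confirmed correct)
7. x = -3*(-85) + (-2)*(43) + (2) = 171 (a discrepancy with the trace)
Conclusion: step 7 carries the first error; the entry should be x = 171.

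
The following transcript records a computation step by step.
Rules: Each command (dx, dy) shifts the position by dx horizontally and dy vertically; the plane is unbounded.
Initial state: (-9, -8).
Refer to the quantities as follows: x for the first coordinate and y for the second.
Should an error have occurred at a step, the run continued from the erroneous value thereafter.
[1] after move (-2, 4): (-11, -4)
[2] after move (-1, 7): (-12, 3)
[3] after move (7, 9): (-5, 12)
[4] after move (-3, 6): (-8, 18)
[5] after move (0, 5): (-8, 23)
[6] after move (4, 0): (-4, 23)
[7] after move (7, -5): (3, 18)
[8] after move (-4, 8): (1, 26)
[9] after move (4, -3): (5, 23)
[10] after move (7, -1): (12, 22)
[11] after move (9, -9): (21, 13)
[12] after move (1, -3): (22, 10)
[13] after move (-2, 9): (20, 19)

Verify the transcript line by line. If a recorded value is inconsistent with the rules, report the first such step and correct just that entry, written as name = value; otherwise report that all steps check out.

step 8, x = -1

1. x = -9 + (-2) = -11, y = -8 + (4) = -4 (confirmed correct)
2. x = -11 + (-1) = -12, y = -4 + (7) = 3 (confirmed correct)
3. x = -12 + (7) = -5, y = 3 + (9) = 12 (same as recorded)
4. x = -5 + (-3) = -8, y = 12 + (6) = 18 (agrees with the transcript)
5. x = -8 + (0) = -8, y = 18 + (5) = 23 (no discrepancy)
6. x = -8 + (4) = -4, y = 23 + (0) = 23 (agrees with the transcript)
7. x = -4 + (7) = 3, y = 23 + (-5) = 18 (no discrepancy)
8. x = 3 + (-4) = -1, y = 18 + (8) = 26 (first mismatch against the transcript)
Step 8 is the first one off; corrected, x = -1.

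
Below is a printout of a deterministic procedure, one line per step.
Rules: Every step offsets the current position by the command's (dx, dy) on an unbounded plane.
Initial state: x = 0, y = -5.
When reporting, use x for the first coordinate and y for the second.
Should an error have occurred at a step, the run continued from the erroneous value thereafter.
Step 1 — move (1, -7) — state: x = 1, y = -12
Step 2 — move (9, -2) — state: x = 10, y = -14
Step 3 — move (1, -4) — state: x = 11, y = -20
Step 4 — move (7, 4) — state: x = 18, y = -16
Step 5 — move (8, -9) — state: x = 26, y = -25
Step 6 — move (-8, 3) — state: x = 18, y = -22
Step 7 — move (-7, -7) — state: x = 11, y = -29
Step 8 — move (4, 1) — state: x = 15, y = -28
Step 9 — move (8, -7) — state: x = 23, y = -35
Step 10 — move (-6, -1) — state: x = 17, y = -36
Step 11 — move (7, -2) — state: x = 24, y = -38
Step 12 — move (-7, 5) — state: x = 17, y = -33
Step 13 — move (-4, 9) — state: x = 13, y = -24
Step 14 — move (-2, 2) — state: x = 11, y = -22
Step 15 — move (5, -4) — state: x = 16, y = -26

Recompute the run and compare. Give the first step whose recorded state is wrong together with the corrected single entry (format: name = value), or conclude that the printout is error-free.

step 3, y = -18

1. x = 0 + (1) = 1, y = -5 + (-7) = -12 (checks out)
2. x = 1 + (9) = 10, y = -12 + (-2) = -14 (same as recorded)
3. x = 10 + (1) = 11, y = -14 + (-4) = -18 (the entry is off here)
The earliest wrong entry is at step 3: it should read y = -18.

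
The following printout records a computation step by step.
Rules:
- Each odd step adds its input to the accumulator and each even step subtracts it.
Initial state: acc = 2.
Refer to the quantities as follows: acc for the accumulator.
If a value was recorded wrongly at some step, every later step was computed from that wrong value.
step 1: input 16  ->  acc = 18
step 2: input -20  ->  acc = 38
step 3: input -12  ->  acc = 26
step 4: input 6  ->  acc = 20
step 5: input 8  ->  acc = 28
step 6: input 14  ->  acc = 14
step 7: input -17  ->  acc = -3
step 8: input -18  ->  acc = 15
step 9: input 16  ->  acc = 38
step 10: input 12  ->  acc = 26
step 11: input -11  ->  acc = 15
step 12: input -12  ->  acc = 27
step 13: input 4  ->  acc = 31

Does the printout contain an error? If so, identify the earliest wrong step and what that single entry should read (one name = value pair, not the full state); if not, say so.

step 9, acc = 31

Recomputing the run from the initial state:
step 1: acc = 18
step 2: acc = 38
step 3: acc = 26
step 4: acc = 20
step 5: acc = 28
step 6: acc = 14
step 7: acc = -3
step 8: acc = 15
step 9: acc = 31
step 10: acc = 19
step 11: acc = 8
step 12: acc = 20
step 13: acc = 24
The first disagreement with the printout is at step 9, where the value should be acc = 31.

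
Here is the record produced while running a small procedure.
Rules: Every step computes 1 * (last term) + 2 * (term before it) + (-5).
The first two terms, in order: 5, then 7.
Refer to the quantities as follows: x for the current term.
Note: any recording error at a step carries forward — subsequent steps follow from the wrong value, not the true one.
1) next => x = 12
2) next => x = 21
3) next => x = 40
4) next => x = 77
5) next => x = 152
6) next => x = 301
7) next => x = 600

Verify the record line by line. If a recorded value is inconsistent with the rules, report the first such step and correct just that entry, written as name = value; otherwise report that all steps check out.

no error

Recomputing the run from the initial state:
step 1: x = 12
step 2: x = 21
step 3: x = 40
step 4: x = 77
step 5: x = 152
step 6: x = 301
step 7: x = 600
This matches the record at every step.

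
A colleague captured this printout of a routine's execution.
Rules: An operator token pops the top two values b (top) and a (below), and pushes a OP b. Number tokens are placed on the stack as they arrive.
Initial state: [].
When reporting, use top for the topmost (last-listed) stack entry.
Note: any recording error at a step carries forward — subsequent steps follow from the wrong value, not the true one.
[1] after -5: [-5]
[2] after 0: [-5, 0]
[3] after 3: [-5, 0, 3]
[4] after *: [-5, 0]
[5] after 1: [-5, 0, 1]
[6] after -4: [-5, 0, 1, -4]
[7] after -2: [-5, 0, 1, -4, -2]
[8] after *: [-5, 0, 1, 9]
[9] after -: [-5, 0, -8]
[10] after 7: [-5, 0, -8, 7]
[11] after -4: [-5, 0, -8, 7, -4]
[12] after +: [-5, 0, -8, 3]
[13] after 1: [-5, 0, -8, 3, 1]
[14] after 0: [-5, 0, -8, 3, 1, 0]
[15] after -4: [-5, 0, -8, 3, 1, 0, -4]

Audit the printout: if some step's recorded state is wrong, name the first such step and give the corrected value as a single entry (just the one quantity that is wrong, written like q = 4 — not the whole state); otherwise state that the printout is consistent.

step 1: push -5: top = -5 -> agrees with the printout
step 2: push 0: top = 0 -> agrees with the printout
step 3: push 3: top = 3 -> confirmed correct
step 4: 0 * 3 = 0 -> matches
step 5: push 1: top = 1 -> same as recorded
step 6: push -4: top = -4 -> in agreement
step 7: push -2: top = -2 -> in agreement
step 8: -4 * -2 = 8 -> the entry is off here
Conclusion: step 8 carries the first error; the entry should be top = 8.

step 8, top = 8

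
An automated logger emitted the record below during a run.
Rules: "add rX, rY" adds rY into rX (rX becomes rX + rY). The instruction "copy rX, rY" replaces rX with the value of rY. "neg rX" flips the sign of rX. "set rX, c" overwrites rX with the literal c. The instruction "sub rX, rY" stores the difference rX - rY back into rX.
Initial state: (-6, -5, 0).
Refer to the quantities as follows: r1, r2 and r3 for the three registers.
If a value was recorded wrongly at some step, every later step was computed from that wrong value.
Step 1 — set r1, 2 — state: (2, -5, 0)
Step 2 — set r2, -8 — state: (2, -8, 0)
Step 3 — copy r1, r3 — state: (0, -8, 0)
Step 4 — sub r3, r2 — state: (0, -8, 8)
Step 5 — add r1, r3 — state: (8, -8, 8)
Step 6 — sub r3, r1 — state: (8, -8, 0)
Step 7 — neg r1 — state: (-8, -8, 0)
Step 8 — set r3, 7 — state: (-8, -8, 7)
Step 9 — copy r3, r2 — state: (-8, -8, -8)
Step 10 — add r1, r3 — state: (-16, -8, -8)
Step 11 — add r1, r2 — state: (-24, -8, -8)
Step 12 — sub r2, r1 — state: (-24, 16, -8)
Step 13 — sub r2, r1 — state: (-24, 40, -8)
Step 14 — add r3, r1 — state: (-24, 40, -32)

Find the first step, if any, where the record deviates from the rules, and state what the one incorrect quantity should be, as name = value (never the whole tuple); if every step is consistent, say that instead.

1. r1 = 2 (checks out)
2. r2 = -8 (verified)
3. r1 = 0 (no discrepancy)
4. r3 = 0 - -8 = 8 (no discrepancy)
5. r1 = 0 + 8 = 8 (agrees with the record)
6. r3 = 8 - 8 = 0 (checks out)
7. r1 = -(8) = -8 (no discrepancy)
8. r3 = 7 (exactly as logged)
9. r3 = -8 (exactly as logged)
10. r1 = -8 + -8 = -16 (same as recorded)
11. r1 = -16 + -8 = -24 (verified)
12. r2 = -8 - -24 = 16 (confirmed correct)
13. r2 = 16 - -24 = 40 (confirmed correct)
14. r3 = -8 + -24 = -32 (consistent with the record)
No step deviates from the rules.

no error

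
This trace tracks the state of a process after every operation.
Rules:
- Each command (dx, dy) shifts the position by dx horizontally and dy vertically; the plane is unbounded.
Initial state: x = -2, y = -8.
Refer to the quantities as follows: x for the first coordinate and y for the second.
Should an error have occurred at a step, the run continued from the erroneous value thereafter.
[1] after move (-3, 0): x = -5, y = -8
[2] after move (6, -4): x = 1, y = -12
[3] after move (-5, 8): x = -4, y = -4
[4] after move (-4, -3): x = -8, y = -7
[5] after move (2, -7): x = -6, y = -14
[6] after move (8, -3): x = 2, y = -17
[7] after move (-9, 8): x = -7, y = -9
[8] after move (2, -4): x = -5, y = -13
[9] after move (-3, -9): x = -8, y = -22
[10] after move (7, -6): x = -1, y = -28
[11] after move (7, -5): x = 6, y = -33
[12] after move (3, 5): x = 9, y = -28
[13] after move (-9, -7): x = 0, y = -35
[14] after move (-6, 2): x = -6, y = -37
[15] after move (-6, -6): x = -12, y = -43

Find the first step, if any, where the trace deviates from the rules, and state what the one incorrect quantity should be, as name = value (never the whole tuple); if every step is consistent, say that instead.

step 14, y = -33

1. x = -2 + (-3) = -5, y = -8 + (0) = -8 (consistent with the trace)
2. x = -5 + (6) = 1, y = -8 + (-4) = -12 (confirmed correct)
3. x = 1 + (-5) = -4, y = -12 + (8) = -4 (consistent with the trace)
4. x = -4 + (-4) = -8, y = -4 + (-3) = -7 (consistent with the trace)
5. x = -8 + (2) = -6, y = -7 + (-7) = -14 (in agreement)
6. x = -6 + (8) = 2, y = -14 + (-3) = -17 (consistent with the trace)
7. x = 2 + (-9) = -7, y = -17 + (8) = -9 (in agreement)
8. x = -7 + (2) = -5, y = -9 + (-4) = -13 (same as recorded)
9. x = -5 + (-3) = -8, y = -13 + (-9) = -22 (agrees with the trace)
10. x = -8 + (7) = -1, y = -22 + (-6) = -28 (exactly as logged)
11. x = -1 + (7) = 6, y = -28 + (-5) = -33 (checks out)
12. x = 6 + (3) = 9, y = -33 + (5) = -28 (in agreement)
13. x = 9 + (-9) = 0, y = -28 + (-7) = -35 (confirmed correct)
14. x = 0 + (-6) = -6, y = -35 + (2) = -33 (the recorded entry deviates here)
The earliest wrong entry is at step 14: it should read y = -33.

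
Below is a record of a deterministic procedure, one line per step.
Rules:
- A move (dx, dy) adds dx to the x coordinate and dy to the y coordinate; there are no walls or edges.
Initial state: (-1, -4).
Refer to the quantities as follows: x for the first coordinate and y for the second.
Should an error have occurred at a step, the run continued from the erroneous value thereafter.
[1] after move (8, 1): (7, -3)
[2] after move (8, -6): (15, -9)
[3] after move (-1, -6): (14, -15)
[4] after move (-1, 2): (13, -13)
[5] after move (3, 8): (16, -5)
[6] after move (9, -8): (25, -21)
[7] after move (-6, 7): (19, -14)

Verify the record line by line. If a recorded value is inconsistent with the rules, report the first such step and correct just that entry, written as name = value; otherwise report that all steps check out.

step 6, y = -13

step 1: x = -1 + (8) = 7, y = -4 + (1) = -3 -> agrees with the record
step 2: x = 7 + (8) = 15, y = -3 + (-6) = -9 -> same as recorded
step 3: x = 15 + (-1) = 14, y = -9 + (-6) = -15 -> same as recorded
step 4: x = 14 + (-1) = 13, y = -15 + (2) = -13 -> agrees with the record
step 5: x = 13 + (3) = 16, y = -13 + (8) = -5 -> same as recorded
step 6: x = 16 + (9) = 25, y = -5 + (-8) = -13 -> a discrepancy with the record
So the first discrepancy is step 6, where the right value is y = -13.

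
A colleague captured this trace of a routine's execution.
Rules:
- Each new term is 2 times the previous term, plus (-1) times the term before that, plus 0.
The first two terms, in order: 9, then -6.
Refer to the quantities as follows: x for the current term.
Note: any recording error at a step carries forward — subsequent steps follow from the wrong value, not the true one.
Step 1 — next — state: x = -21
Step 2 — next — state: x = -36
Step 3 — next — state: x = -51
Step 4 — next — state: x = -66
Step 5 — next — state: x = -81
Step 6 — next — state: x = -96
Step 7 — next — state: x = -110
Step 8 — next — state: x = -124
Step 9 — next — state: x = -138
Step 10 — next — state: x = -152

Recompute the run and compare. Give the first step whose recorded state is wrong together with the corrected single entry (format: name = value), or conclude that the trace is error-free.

Step 1: x = 2*(-6) + (-1)*(9) + (0) = -21 — matches.
Step 2: x = 2*(-21) + (-1)*(-6) + (0) = -36 — no discrepancy.
Step 3: x = 2*(-36) + (-1)*(-21) + (0) = -51 — agrees with the trace.
Step 4: x = 2*(-51) + (-1)*(-36) + (0) = -66 — matches.
Step 5: x = 2*(-66) + (-1)*(-51) + (0) = -81 — no discrepancy.
Step 6: x = 2*(-81) + (-1)*(-66) + (0) = -96 — agrees with the trace.
Step 7: x = 2*(-96) + (-1)*(-81) + (0) = -111 — this is not what the trace shows.
First deviation found at step 7; the corrected entry is x = -111.

step 7, x = -111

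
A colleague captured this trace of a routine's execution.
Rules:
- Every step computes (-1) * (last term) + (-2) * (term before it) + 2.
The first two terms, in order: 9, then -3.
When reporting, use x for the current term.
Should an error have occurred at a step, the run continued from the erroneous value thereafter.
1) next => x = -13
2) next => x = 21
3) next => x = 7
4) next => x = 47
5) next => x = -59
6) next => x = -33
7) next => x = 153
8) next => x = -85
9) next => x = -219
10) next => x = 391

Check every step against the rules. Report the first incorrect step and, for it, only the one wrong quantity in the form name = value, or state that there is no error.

step 4, x = -47

Recomputing the run from the initial state:
step 1: x = -13
step 2: x = 21
step 3: x = 7
step 4: x = -47
step 5: x = 35
step 6: x = 61
step 7: x = -129
step 8: x = 9
step 9: x = 251
step 10: x = -267
The first disagreement with the trace is at step 4, where the value should be x = -47.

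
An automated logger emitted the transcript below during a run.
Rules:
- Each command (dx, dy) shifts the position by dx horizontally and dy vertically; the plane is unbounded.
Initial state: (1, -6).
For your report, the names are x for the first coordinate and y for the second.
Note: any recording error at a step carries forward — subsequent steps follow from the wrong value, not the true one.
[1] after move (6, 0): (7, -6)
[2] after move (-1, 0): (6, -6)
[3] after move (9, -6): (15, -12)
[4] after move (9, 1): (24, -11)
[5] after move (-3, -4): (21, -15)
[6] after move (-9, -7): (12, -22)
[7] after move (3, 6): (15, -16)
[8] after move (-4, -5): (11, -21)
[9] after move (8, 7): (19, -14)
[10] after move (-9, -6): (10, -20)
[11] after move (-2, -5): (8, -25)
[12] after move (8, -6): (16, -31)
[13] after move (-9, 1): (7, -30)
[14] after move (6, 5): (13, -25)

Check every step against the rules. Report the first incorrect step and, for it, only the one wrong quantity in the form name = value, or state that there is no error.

1. x = 1 + (6) = 7, y = -6 + (0) = -6 (exactly as logged)
2. x = 7 + (-1) = 6, y = -6 + (0) = -6 (verified)
3. x = 6 + (9) = 15, y = -6 + (-6) = -12 (checks out)
4. x = 15 + (9) = 24, y = -12 + (1) = -11 (agrees with the transcript)
5. x = 24 + (-3) = 21, y = -11 + (-4) = -15 (checks out)
6. x = 21 + (-9) = 12, y = -15 + (-7) = -22 (confirmed correct)
7. x = 12 + (3) = 15, y = -22 + (6) = -16 (no discrepancy)
8. x = 15 + (-4) = 11, y = -16 + (-5) = -21 (no discrepancy)
9. x = 11 + (8) = 19, y = -21 + (7) = -14 (verified)
10. x = 19 + (-9) = 10, y = -14 + (-6) = -20 (verified)
11. x = 10 + (-2) = 8, y = -20 + (-5) = -25 (agrees with the transcript)
12. x = 8 + (8) = 16, y = -25 + (-6) = -31 (no discrepancy)
13. x = 16 + (-9) = 7, y = -31 + (1) = -30 (verified)
14. x = 7 + (6) = 13, y = -30 + (5) = -25 (no discrepancy)
Every step is consistent.

no error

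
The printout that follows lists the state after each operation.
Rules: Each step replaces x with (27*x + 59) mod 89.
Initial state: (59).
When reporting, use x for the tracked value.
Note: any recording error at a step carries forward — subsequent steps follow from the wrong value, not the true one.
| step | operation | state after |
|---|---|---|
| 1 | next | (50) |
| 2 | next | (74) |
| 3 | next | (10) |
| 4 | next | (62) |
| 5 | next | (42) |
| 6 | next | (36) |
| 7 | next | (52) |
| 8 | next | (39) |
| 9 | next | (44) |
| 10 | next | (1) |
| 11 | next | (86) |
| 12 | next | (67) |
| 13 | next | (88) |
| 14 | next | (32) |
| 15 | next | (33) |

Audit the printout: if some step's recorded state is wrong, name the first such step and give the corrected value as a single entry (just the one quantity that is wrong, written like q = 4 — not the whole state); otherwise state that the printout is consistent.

1. x = (27*59 + 59) mod 89 = 50 (checks out)
2. x = (27*50 + 59) mod 89 = 74 (checks out)
3. x = (27*74 + 59) mod 89 = 10 (same as recorded)
4. x = (27*10 + 59) mod 89 = 62 (matches)
5. x = (27*62 + 59) mod 89 = 42 (confirmed correct)
6. x = (27*42 + 59) mod 89 = 36 (checks out)
7. x = (27*36 + 59) mod 89 = 52 (checks out)
8. x = (27*52 + 59) mod 89 = 39 (confirmed correct)
9. x = (27*39 + 59) mod 89 = 44 (verified)
10. x = (27*44 + 59) mod 89 = 1 (exactly as logged)
11. x = (27*1 + 59) mod 89 = 86 (verified)
12. x = (27*86 + 59) mod 89 = 67 (in agreement)
13. x = (27*67 + 59) mod 89 = 88 (in agreement)
14. x = (27*88 + 59) mod 89 = 32 (in agreement)
15. x = (27*32 + 59) mod 89 = 33 (verified)
No step deviates from the rules.

no error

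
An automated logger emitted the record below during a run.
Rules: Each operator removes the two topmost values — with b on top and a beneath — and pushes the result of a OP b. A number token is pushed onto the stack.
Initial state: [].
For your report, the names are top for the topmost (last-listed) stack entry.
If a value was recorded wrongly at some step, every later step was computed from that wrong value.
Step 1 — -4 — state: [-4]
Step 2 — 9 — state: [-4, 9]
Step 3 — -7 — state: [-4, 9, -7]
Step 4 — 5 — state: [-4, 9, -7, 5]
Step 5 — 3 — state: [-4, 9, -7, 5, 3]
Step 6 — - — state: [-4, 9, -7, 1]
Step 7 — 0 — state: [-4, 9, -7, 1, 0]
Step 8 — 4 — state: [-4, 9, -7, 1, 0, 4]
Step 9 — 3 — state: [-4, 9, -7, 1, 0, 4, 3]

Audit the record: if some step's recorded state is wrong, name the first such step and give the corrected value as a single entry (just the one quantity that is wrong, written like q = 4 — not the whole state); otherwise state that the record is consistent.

step 6, top = 2

1. push -4: top = -4 (agrees with the record)
2. push 9: top = 9 (consistent with the record)
3. push -7: top = -7 (same as recorded)
4. push 5: top = 5 (same as recorded)
5. push 3: top = 3 (confirmed correct)
6. 5 - 3 = 2 (not what was recorded)
First incorrect step: 6; the correct value is top = 2.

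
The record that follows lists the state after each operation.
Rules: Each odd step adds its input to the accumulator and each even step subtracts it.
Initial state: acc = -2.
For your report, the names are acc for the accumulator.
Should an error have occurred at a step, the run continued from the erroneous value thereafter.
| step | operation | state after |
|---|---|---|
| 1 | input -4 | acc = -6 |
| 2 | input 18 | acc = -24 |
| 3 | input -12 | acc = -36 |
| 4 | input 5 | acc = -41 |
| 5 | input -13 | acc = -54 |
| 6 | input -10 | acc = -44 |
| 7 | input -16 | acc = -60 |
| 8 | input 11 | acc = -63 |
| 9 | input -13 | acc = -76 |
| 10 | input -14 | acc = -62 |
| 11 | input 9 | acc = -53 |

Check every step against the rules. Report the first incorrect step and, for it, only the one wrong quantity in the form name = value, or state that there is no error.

step 8, acc = -71

Recomputing the run from the initial state:
step 1: acc = -6
step 2: acc = -24
step 3: acc = -36
step 4: acc = -41
step 5: acc = -54
step 6: acc = -44
step 7: acc = -60
step 8: acc = -71
step 9: acc = -84
step 10: acc = -70
step 11: acc = -61
The first disagreement with the record is at step 8, where the value should be acc = -71.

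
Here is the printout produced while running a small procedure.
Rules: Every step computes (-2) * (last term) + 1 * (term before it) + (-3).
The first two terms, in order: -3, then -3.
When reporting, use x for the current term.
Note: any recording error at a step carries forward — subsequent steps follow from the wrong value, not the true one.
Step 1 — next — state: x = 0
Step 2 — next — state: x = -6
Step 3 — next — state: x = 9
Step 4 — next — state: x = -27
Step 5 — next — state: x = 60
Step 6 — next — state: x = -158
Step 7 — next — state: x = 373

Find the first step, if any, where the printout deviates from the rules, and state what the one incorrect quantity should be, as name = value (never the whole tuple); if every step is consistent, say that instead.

Recomputing the run from the initial state:
step 1: x = 0
step 2: x = -6
step 3: x = 9
step 4: x = -27
step 5: x = 60
step 6: x = -150
step 7: x = 357
The first disagreement with the printout is at step 6, where the value should be x = -150.

step 6, x = -150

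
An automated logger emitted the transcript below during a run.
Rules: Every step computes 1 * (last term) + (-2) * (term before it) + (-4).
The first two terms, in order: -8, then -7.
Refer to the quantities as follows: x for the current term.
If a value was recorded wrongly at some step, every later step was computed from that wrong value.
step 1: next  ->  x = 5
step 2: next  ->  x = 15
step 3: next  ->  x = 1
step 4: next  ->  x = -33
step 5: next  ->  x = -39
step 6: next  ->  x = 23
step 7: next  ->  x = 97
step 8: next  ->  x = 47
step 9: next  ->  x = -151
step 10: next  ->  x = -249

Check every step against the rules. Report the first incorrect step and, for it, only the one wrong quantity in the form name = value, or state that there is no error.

no error

1. x = 1*(-7) + (-2)*(-8) + (-4) = 5 (confirmed correct)
2. x = 1*(5) + (-2)*(-7) + (-4) = 15 (in agreement)
3. x = 1*(15) + (-2)*(5) + (-4) = 1 (in agreement)
4. x = 1*(1) + (-2)*(15) + (-4) = -33 (no discrepancy)
5. x = 1*(-33) + (-2)*(1) + (-4) = -39 (consistent with the transcript)
6. x = 1*(-39) + (-2)*(-33) + (-4) = 23 (same as recorded)
7. x = 1*(23) + (-2)*(-39) + (-4) = 97 (confirmed correct)
8. x = 1*(97) + (-2)*(23) + (-4) = 47 (verified)
9. x = 1*(47) + (-2)*(97) + (-4) = -151 (agrees with the transcript)
10. x = 1*(-151) + (-2)*(47) + (-4) = -249 (exactly as logged)
The recomputation confirms every line.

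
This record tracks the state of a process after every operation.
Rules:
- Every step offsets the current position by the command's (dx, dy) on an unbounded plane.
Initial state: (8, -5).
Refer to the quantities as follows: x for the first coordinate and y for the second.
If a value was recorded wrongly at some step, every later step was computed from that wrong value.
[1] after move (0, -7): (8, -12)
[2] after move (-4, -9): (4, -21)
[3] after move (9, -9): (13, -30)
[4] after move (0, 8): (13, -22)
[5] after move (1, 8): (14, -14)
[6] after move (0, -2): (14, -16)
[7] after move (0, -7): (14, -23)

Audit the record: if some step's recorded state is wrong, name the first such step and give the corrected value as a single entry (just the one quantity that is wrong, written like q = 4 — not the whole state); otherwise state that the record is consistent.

Recomputing the run from the initial state:
step 1: x = 8, y = -12
step 2: x = 4, y = -21
step 3: x = 13, y = -30
step 4: x = 13, y = -22
step 5: x = 14, y = -14
step 6: x = 14, y = -16
step 7: x = 14, y = -23
This matches the record at every step.

no error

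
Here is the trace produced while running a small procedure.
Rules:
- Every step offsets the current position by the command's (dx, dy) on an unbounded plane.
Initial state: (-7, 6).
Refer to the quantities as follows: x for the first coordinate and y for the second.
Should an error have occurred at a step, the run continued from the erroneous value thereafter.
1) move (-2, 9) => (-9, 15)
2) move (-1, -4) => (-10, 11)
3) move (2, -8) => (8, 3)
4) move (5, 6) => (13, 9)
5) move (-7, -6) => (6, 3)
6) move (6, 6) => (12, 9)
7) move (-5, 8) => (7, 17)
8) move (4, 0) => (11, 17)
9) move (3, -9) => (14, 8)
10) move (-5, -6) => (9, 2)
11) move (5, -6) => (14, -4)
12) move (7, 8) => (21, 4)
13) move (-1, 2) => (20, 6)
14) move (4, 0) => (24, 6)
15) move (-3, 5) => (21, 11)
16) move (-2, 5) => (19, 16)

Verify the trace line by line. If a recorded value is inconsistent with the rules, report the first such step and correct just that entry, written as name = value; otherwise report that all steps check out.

Step 1: x = -7 + (-2) = -9, y = 6 + (9) = 15 — same as recorded.
Step 2: x = -9 + (-1) = -10, y = 15 + (-4) = 11 — agrees with the trace.
Step 3: x = -10 + (2) = -8, y = 11 + (-8) = 3 — first mismatch against the trace.
Step 3 is the first one off; corrected, x = -8.

step 3, x = -8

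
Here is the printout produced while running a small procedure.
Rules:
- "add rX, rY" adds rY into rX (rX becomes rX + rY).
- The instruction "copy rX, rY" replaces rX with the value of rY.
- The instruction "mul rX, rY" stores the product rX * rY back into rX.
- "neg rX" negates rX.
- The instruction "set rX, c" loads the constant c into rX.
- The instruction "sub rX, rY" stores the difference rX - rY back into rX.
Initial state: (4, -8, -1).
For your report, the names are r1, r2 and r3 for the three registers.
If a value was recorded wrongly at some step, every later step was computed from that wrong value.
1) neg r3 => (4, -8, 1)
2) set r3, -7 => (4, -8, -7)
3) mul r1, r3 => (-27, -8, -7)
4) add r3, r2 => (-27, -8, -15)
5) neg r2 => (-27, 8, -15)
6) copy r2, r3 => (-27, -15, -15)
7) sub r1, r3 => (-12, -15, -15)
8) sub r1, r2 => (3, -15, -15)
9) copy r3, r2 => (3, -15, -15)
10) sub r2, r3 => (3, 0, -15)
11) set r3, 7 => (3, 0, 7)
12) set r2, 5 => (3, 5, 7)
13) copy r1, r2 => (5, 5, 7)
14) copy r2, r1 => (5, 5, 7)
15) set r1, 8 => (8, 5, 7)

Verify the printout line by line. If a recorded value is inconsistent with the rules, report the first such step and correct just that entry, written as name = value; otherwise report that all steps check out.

step 3, r1 = -28

Recomputing the run from the initial state:
step 1: r1 = 4, r2 = -8, r3 = 1
step 2: r1 = 4, r2 = -8, r3 = -7
step 3: r1 = -28, r2 = -8, r3 = -7
step 4: r1 = -28, r2 = -8, r3 = -15
step 5: r1 = -28, r2 = 8, r3 = -15
step 6: r1 = -28, r2 = -15, r3 = -15
step 7: r1 = -13, r2 = -15, r3 = -15
step 8: r1 = 2, r2 = -15, r3 = -15
step 9: r1 = 2, r2 = -15, r3 = -15
step 10: r1 = 2, r2 = 0, r3 = -15
step 11: r1 = 2, r2 = 0, r3 = 7
step 12: r1 = 2, r2 = 5, r3 = 7
step 13: r1 = 5, r2 = 5, r3 = 7
step 14: r1 = 5, r2 = 5, r3 = 7
step 15: r1 = 8, r2 = 5, r3 = 7
The first disagreement with the printout is at step 3, where the value should be r1 = -28.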